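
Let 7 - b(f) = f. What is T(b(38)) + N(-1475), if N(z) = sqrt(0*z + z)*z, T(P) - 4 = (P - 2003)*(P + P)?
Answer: 126112 - 7375*I*sqrt(59) ≈ 1.2611e+5 - 56648.0*I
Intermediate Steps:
b(f) = 7 - f
T(P) = 4 + 2*P*(-2003 + P) (T(P) = 4 + (P - 2003)*(P + P) = 4 + (-2003 + P)*(2*P) = 4 + 2*P*(-2003 + P))
N(z) = z**(3/2) (N(z) = sqrt(0 + z)*z = sqrt(z)*z = z**(3/2))
T(b(38)) + N(-1475) = (4 - 4006*(7 - 1*38) + 2*(7 - 1*38)**2) + (-1475)**(3/2) = (4 - 4006*(7 - 38) + 2*(7 - 38)**2) - 7375*I*sqrt(59) = (4 - 4006*(-31) + 2*(-31)**2) - 7375*I*sqrt(59) = (4 + 124186 + 2*961) - 7375*I*sqrt(59) = (4 + 124186 + 1922) - 7375*I*sqrt(59) = 126112 - 7375*I*sqrt(59)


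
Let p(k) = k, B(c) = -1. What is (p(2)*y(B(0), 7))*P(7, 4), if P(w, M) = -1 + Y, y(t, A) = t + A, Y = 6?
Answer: 60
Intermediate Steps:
y(t, A) = A + t
P(w, M) = 5 (P(w, M) = -1 + 6 = 5)
(p(2)*y(B(0), 7))*P(7, 4) = (2*(7 - 1))*5 = (2*6)*5 = 12*5 = 60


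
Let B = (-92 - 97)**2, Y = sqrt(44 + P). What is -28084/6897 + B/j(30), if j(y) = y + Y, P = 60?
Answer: 3684338623/2745006 - 35721*sqrt(26)/398 ≈ 884.55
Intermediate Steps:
Y = 2*sqrt(26) (Y = sqrt(44 + 60) = sqrt(104) = 2*sqrt(26) ≈ 10.198)
B = 35721 (B = (-189)**2 = 35721)
j(y) = y + 2*sqrt(26)
-28084/6897 + B/j(30) = -28084/6897 + 35721/(30 + 2*sqrt(26))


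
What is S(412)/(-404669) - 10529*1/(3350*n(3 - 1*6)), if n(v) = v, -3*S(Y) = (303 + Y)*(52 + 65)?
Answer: 4541004151/4066923450 ≈ 1.1166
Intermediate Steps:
S(Y) = -11817 - 39*Y (S(Y) = -(303 + Y)*(52 + 65)/3 = -(303 + Y)*117/3 = -(35451 + 117*Y)/3 = -11817 - 39*Y)
S(412)/(-404669) - 10529*1/(3350*n(3 - 1*6)) = (-11817 - 39*412)/(-404669) - 10529*1/(3350*(3 - 1*6)) = (-11817 - 16068)*(-1/404669) - 10529*1/(3350*(3 - 6)) = -27885*(-1/404669) - 10529/(-3*(-67)*(-50)) = 27885/404669 - 10529/(201*(-50)) = 27885/404669 - 10529/(-10050) = 27885/404669 - 10529*(-1/10050) = 27885/404669 + 10529/10050 = 4541004151/4066923450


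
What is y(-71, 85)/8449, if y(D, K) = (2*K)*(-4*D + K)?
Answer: 3690/497 ≈ 7.4245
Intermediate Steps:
y(D, K) = 2*K*(K - 4*D) (y(D, K) = (2*K)*(K - 4*D) = 2*K*(K - 4*D))
y(-71, 85)/8449 = (2*85*(85 - 4*(-71)))/8449 = (2*85*(85 + 284))*(1/8449) = (2*85*369)*(1/8449) = 62730*(1/8449) = 3690/497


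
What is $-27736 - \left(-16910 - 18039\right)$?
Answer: $7213$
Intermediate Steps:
$-27736 - \left(-16910 - 18039\right) = -27736 - -34949 = -27736 + 34949 = 7213$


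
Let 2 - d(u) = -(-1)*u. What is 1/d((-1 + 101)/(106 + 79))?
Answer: 37/54 ≈ 0.68519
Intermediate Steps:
d(u) = 2 - u (d(u) = 2 - (-1)*(-u) = 2 - u)
1/d((-1 + 101)/(106 + 79)) = 1/(2 - (-1 + 101)/(106 + 79)) = 1/(2 - 100/185) = 1/(2 - 1*20/37) = 1/(2 - 20/37) = 1/(54/37) = 37/54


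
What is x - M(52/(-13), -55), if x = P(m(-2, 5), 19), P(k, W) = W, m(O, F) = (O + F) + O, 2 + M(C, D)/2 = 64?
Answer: -105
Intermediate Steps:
M(C, D) = 124 (M(C, D) = -4 + 2*64 = -4 + 128 = 124)
m(O, F) = F + 2*O (m(O, F) = (F + O) + O = F + 2*O)
x = 19
x - M(52/(-13), -55) = 19 - 1*124 = 19 - 124 = -105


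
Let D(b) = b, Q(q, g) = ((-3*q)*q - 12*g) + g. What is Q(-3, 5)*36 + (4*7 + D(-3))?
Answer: -2927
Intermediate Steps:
Q(q, g) = -11*g - 3*q² (Q(q, g) = (-3*q² - 12*g) + g = (-12*g - 3*q²) + g = -11*g - 3*q²)
Q(-3, 5)*36 + (4*7 + D(-3)) = (-11*5 - 3*(-3)²)*36 + (4*7 - 3) = (-55 - 3*9)*36 + (28 - 3) = (-55 - 27)*36 + 25 = -82*36 + 25 = -2952 + 25 = -2927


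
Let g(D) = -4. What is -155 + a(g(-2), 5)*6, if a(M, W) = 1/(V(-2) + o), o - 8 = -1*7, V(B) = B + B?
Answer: -157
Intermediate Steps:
V(B) = 2*B
o = 1 (o = 8 - 1*7 = 8 - 7 = 1)
a(M, W) = -⅓ (a(M, W) = 1/(2*(-2) + 1) = 1/(-4 + 1) = 1/(-3) = -⅓)
-155 + a(g(-2), 5)*6 = -155 - ⅓*6 = -155 - 2 = -157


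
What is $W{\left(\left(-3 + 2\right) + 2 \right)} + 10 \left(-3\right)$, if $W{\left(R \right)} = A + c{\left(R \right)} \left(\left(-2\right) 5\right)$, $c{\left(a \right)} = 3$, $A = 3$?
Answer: $-57$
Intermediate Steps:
$W{\left(R \right)} = -27$ ($W{\left(R \right)} = 3 + 3 \left(\left(-2\right) 5\right) = 3 + 3 \left(-10\right) = 3 - 30 = -27$)
$W{\left(\left(-3 + 2\right) + 2 \right)} + 10 \left(-3\right) = -27 + 10 \left(-3\right) = -27 - 30 = -57$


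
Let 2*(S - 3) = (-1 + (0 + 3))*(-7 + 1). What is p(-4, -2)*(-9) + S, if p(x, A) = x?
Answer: 33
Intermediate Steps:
S = -3 (S = 3 + ((-1 + (0 + 3))*(-7 + 1))/2 = 3 + ((-1 + 3)*(-6))/2 = 3 + (2*(-6))/2 = 3 + (½)*(-12) = 3 - 6 = -3)
p(-4, -2)*(-9) + S = -4*(-9) - 3 = 36 - 3 = 33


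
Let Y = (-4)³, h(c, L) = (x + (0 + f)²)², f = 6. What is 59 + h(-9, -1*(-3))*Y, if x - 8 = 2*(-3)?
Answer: -92357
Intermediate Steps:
x = 2 (x = 8 + 2*(-3) = 8 - 6 = 2)
h(c, L) = 1444 (h(c, L) = (2 + (0 + 6)²)² = (2 + 6²)² = (2 + 36)² = 38² = 1444)
Y = -64
59 + h(-9, -1*(-3))*Y = 59 + 1444*(-64) = 59 - 92416 = -92357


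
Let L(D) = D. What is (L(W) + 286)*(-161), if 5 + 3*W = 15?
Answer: -139748/3 ≈ -46583.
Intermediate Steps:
W = 10/3 (W = -5/3 + (⅓)*15 = -5/3 + 5 = 10/3 ≈ 3.3333)
(L(W) + 286)*(-161) = (10/3 + 286)*(-161) = (868/3)*(-161) = -139748/3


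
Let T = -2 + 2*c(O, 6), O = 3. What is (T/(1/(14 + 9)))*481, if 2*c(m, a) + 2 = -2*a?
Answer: -177008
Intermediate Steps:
c(m, a) = -1 - a (c(m, a) = -1 + (-2*a)/2 = -1 - a)
T = -16 (T = -2 + 2*(-1 - 1*6) = -2 + 2*(-1 - 6) = -2 + 2*(-7) = -2 - 14 = -16)
(T/(1/(14 + 9)))*481 = -16/(1/(14 + 9))*481 = -16/(1/23)*481 = -16/1/23*481 = -16*23*481 = -368*481 = -177008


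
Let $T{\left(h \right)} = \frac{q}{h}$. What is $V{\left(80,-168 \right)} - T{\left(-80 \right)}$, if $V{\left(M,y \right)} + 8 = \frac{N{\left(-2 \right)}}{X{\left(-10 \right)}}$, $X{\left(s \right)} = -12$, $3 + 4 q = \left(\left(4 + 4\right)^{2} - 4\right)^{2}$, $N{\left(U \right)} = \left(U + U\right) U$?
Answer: $\frac{2471}{960} \approx 2.574$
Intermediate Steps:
$N{\left(U \right)} = 2 U^{2}$ ($N{\left(U \right)} = 2 U U = 2 U^{2}$)
$q = \frac{3597}{4}$ ($q = - \frac{3}{4} + \frac{\left(\left(4 + 4\right)^{2} - 4\right)^{2}}{4} = - \frac{3}{4} + \frac{\left(8^{2} - 4\right)^{2}}{4} = - \frac{3}{4} + \frac{\left(64 - 4\right)^{2}}{4} = - \frac{3}{4} + \frac{60^{2}}{4} = - \frac{3}{4} + \frac{1}{4} \cdot 3600 = - \frac{3}{4} + 900 = \frac{3597}{4} \approx 899.25$)
$T{\left(h \right)} = \frac{3597}{4 h}$
$V{\left(M,y \right)} = - \frac{26}{3}$ ($V{\left(M,y \right)} = -8 + \frac{2 \left(-2\right)^{2}}{-12} = -8 + 2 \cdot 4 \left(- \frac{1}{12}\right) = -8 + 8 \left(- \frac{1}{12}\right) = -8 - \frac{2}{3} = - \frac{26}{3}$)
$V{\left(80,-168 \right)} - T{\left(-80 \right)} = - \frac{26}{3} - \frac{3597}{4 \left(-80\right)} = - \frac{26}{3} - \frac{3597}{4} \left(- \frac{1}{80}\right) = - \frac{26}{3} - - \frac{3597}{320} = - \frac{26}{3} + \frac{3597}{320} = \frac{2471}{960}$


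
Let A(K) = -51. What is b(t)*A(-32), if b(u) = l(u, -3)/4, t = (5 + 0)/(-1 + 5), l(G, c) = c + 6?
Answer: -153/4 ≈ -38.250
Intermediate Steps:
l(G, c) = 6 + c
t = 5/4 ≈ 1.2500
b(u) = ¾ (b(u) = (6 - 3)/4 = 3*(¼) = ¾)
b(t)*A(-32) = (¾)*(-51) = -153/4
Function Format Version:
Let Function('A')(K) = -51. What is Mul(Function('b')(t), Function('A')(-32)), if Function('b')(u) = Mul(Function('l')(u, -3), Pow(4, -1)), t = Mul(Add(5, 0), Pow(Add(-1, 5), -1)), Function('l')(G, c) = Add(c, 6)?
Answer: Rational(-153, 4) ≈ -38.250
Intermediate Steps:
Function('l')(G, c) = Add(6, c)
t = Rational(5, 4) (t = Mul(5, Pow(4, -1)) = Mul(5, Rational(1, 4)) = Rational(5, 4) ≈ 1.2500)
Function('b')(u) = Rational(3, 4) (Function('b')(u) = Mul(Add(6, -3), Pow(4, -1)) = Mul(3, Rational(1, 4)) = Rational(3, 4))
Mul(Function('b')(t), Function('A')(-32)) = Mul(Rational(3, 4), -51) = Rational(-153, 4)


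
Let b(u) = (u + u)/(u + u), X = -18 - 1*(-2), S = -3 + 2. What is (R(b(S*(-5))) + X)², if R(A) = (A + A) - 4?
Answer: 324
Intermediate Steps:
S = -1
X = -16 (X = -18 + 2 = -16)
b(u) = 1 (b(u) = (2*u)/((2*u)) = (2*u)*(1/(2*u)) = 1)
R(A) = -4 + 2*A (R(A) = 2*A - 4 = -4 + 2*A)
(R(b(S*(-5))) + X)² = ((-4 + 2*1) - 16)² = ((-4 + 2) - 16)² = (-2 - 16)² = (-18)² = 324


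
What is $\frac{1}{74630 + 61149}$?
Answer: $\frac{1}{135779} \approx 7.3649 \cdot 10^{-6}$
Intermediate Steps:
$\frac{1}{74630 + 61149} = \frac{1}{135779}$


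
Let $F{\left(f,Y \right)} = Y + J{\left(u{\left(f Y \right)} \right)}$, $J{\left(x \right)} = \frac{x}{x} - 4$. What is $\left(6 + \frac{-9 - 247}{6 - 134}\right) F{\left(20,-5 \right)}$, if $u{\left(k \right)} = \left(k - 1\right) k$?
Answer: $-64$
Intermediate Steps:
$u{\left(k \right)} = k \left(-1 + k\right)$ ($u{\left(k \right)} = \left(-1 + k\right) k = k \left(-1 + k\right)$)
$J{\left(x \right)} = -3$ ($J{\left(x \right)} = 1 - 4 = -3$)
$F{\left(f,Y \right)} = -3 + Y$ ($F{\left(f,Y \right)} = Y - 3 = -3 + Y$)
$\left(6 + \frac{-9 - 247}{6 - 134}\right) F{\left(20,-5 \right)} = \left(6 + \frac{-9 - 247}{6 - 134}\right) \left(-3 - 5\right) = \left(6 - \frac{256}{-128}\right) \left(-8\right) = \left(6 - -2\right) \left(-8\right) = \left(6 + 2\right) \left(-8\right) = 8 \left(-8\right) = -64$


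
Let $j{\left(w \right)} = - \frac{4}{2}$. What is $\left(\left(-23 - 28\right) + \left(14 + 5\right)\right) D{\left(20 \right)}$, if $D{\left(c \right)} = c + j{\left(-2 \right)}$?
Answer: $-576$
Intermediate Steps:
$j{\left(w \right)} = -2$ ($j{\left(w \right)} = \left(-4\right) \frac{1}{2} = -2$)
$D{\left(c \right)} = -2 + c$ ($D{\left(c \right)} = c - 2 = -2 + c$)
$\left(\left(-23 - 28\right) + \left(14 + 5\right)\right) D{\left(20 \right)} = \left(\left(-23 - 28\right) + \left(14 + 5\right)\right) \left(-2 + 20\right) = \left(-51 + 19\right) 18 = \left(-32\right) 18 = -576$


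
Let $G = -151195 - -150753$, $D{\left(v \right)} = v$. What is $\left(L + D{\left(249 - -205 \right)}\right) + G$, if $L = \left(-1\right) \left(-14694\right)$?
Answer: $14706$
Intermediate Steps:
$G = -442$ ($G = -151195 + 150753 = -442$)
$L = 14694$
$\left(L + D{\left(249 - -205 \right)}\right) + G = \left(14694 + \left(249 - -205\right)\right) - 442 = \left(14694 + \left(249 + 205\right)\right) - 442 = \left(14694 + 454\right) - 442 = 15148 - 442 = 14706$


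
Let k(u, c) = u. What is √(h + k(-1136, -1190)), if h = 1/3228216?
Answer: 5*I*√118386860212290/1614108 ≈ 33.705*I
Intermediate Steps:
h = 1/3228216 ≈ 3.0977e-7
√(h + k(-1136, -1190)) = √(1/3228216 - 1136) = √(-3667253375/3228216) = 5*I*√118386860212290/1614108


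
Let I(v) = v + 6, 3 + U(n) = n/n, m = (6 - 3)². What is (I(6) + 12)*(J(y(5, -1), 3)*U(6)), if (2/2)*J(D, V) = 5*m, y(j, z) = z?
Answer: -2160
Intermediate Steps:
m = 9 (m = 3² = 9)
U(n) = -2 (U(n) = -3 + n/n = -3 + 1 = -2)
I(v) = 6 + v
J(D, V) = 45 (J(D, V) = 5*9 = 45)
(I(6) + 12)*(J(y(5, -1), 3)*U(6)) = ((6 + 6) + 12)*(45*(-2)) = (12 + 12)*(-90) = 24*(-90) = -2160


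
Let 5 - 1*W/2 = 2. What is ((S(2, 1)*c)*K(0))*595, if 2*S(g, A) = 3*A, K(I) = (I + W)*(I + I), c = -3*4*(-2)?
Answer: 0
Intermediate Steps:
W = 6 (W = 10 - 2*2 = 10 - 4 = 6)
c = 24 (c = -12*(-2) = 24)
K(I) = 2*I*(6 + I) (K(I) = (I + 6)*(I + I) = (6 + I)*(2*I) = 2*I*(6 + I))
S(g, A) = 3*A/2 (S(g, A) = (3*A)/2 = 3*A/2)
((S(2, 1)*c)*K(0))*595 = ((((3/2)*1)*24)*(2*0*(6 + 0)))*595 = (((3/2)*24)*(2*0*6))*595 = (36*0)*595 = 0*595 = 0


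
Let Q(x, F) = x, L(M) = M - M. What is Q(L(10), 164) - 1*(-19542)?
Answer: 19542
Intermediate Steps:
L(M) = 0
Q(L(10), 164) - 1*(-19542) = 0 - 1*(-19542) = 0 + 19542 = 19542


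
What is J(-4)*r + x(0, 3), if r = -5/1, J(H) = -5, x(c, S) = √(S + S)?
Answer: 25 + √6 ≈ 27.449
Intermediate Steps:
x(c, S) = √2*√S (x(c, S) = √(2*S) = √2*√S)
r = -5 (r = -5*1 = -5)
J(-4)*r + x(0, 3) = -5*(-5) + √2*√3 = 25 + √6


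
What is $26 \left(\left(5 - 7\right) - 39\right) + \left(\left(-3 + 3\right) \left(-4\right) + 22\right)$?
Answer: $-1044$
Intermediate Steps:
$26 \left(\left(5 - 7\right) - 39\right) + \left(\left(-3 + 3\right) \left(-4\right) + 22\right) = 26 \left(-2 - 39\right) + \left(0 \left(-4\right) + 22\right) = 26 \left(-41\right) + \left(0 + 22\right) = -1066 + 22 = -1044$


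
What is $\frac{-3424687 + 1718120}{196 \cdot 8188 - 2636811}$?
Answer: $\frac{1706567}{1031963} \approx 1.6537$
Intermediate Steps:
$\frac{-3424687 + 1718120}{196 \cdot 8188 - 2636811} = - \frac{1706567}{1604848 - 2636811} = - \frac{1706567}{-1031963} = \left(-1706567\right) \left(- \frac{1}{1031963}\right) = \frac{1706567}{1031963}$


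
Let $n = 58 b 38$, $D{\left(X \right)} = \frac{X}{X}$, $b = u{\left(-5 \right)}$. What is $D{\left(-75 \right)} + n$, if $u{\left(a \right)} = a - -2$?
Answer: $-6611$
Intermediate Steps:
$u{\left(a \right)} = 2 + a$ ($u{\left(a \right)} = a + 2 = 2 + a$)
$b = -3$ ($b = 2 - 5 = -3$)
$D{\left(X \right)} = 1$
$n = -6612$ ($n = 58 \left(-3\right) 38 = \left(-174\right) 38 = -6612$)
$D{\left(-75 \right)} + n = 1 - 6612 = -6611$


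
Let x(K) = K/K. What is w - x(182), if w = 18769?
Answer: 18768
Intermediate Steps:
x(K) = 1
w - x(182) = 18769 - 1*1 = 18769 - 1 = 18768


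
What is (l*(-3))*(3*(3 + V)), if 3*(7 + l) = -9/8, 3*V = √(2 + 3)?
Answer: 1593/8 + 177*√5/8 ≈ 248.60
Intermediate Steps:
V = √5/3 (V = √(2 + 3)/3 = √5/3 ≈ 0.74536)
l = -59/8 (l = -7 + (-9/8)/3 = -7 + (-9*⅛)/3 = -7 + (⅓)*(-9/8) = -7 - 3/8 = -59/8 ≈ -7.3750)
(l*(-3))*(3*(3 + V)) = (-59/8*(-3))*(3*(3 + √5/3)) = 177*(9 + √5)/8 = 1593/8 + 177*√5/8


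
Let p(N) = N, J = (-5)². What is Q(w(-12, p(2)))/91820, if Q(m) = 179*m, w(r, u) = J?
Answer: 895/18364 ≈ 0.048737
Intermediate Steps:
J = 25
w(r, u) = 25
Q(w(-12, p(2)))/91820 = (179*25)/91820 = 4475*(1/91820) = 895/18364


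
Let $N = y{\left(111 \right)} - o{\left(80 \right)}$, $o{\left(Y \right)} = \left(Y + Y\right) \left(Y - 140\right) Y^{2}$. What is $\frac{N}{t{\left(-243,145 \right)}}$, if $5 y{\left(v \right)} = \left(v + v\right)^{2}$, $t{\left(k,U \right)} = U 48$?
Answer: $\frac{25604107}{2900} \approx 8829.0$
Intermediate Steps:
$t{\left(k,U \right)} = 48 U$
$y{\left(v \right)} = \frac{4 v^{2}}{5}$ ($y{\left(v \right)} = \frac{\left(v + v\right)^{2}}{5} = \frac{\left(2 v\right)^{2}}{5} = \frac{4 v^{2}}{5}$)
$o{\left(Y \right)} = 2 Y^{3} \left(-140 + Y\right)$ ($o{\left(Y \right)} = 2 Y \left(-140 + Y\right) Y^{2} = 2 Y^{3} \left(-140 + Y\right)$)
$N = \frac{307249284}{5}$ ($N = \frac{4 \cdot 111^{2}}{5} - 2 \cdot 80^{3} \left(-140 + 80\right) = \frac{4}{5} \cdot 12321 - 2 \cdot 512000 \left(-60\right) = \frac{49284}{5} - -61440000 = \frac{49284}{5} + 61440000 = \frac{307249284}{5} \approx 6.145 \cdot 10^{7}$)
$\frac{N}{t{\left(-243,145 \right)}} = \frac{307249284}{5 \cdot 48 \cdot 145} = \frac{307249284}{5 \cdot 6960} = \frac{307249284}{5} \cdot \frac{1}{6960} = \frac{25604107}{2900}$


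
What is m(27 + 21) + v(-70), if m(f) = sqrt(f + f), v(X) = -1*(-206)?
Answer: 206 + 4*sqrt(6) ≈ 215.80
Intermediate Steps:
v(X) = 206
m(f) = sqrt(2)*sqrt(f) (m(f) = sqrt(2*f) = sqrt(2)*sqrt(f))
m(27 + 21) + v(-70) = sqrt(2)*sqrt(27 + 21) + 206 = sqrt(2)*sqrt(48) + 206 = sqrt(2)*(4*sqrt(3)) + 206 = 4*sqrt(6) + 206 = 206 + 4*sqrt(6)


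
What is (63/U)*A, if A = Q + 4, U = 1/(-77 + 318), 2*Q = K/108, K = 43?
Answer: 1530109/24 ≈ 63755.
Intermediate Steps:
Q = 43/216 (Q = (43/108)/2 = (43*(1/108))/2 = (½)*(43/108) = 43/216 ≈ 0.19907)
U = 1/241 ≈ 0.0041494
A = 907/216 (A = 43/216 + 4 = 907/216 ≈ 4.1991)
(63/U)*A = (63/(1/241))*(907/216) = (63*241)*(907/216) = 15183*(907/216) = 1530109/24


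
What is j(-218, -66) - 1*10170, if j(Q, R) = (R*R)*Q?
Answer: -959778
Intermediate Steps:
j(Q, R) = Q*R² (j(Q, R) = R²*Q = Q*R²)
j(-218, -66) - 1*10170 = -218*(-66)² - 1*10170 = -218*4356 - 10170 = -949608 - 10170 = -959778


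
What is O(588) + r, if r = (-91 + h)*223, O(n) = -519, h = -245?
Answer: -75447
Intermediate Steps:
r = -74928 (r = (-91 - 245)*223 = -336*223 = -74928)
O(588) + r = -519 - 74928 = -75447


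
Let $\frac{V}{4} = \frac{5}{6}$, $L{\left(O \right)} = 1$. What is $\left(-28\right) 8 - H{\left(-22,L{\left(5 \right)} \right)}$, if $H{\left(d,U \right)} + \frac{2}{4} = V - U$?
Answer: $- \frac{1355}{6} \approx -225.83$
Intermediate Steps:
$V = \frac{10}{3}$ ($V = 4 \cdot \frac{5}{6} = \frac{10}{3} \approx 3.3333$)
$H{\left(d,U \right)} = \frac{17}{6} - U$ ($H{\left(d,U \right)} = - \frac{1}{2} - \left(- \frac{10}{3} + U\right) = \frac{17}{6} - U$)
$\left(-28\right) 8 - H{\left(-22,L{\left(5 \right)} \right)} = \left(-28\right) 8 - \left(\frac{17}{6} - 1\right) = -224 - \left(\frac{17}{6} - 1\right) = -224 - \frac{11}{6} = - \frac{1355}{6}$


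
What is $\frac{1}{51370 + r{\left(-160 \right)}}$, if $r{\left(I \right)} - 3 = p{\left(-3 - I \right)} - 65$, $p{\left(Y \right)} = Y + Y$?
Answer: $\frac{1}{51622} \approx 1.9372 \cdot 10^{-5}$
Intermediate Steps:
$p{\left(Y \right)} = 2 Y$
$r{\left(I \right)} = -68 - 2 I$ ($r{\left(I \right)} = 3 + \left(2 \left(-3 - I\right) - 65\right) = 3 - \left(71 + 2 I\right) = -68 - 2 I$)
$\frac{1}{51370 + r{\left(-160 \right)}} = \frac{1}{51370 - -252} = \frac{1}{51370 + \left(-68 + 320\right)} = \frac{1}{51370 + 252} = \frac{1}{51622}$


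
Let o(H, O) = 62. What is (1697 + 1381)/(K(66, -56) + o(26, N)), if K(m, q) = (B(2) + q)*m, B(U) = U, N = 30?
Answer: -1539/1751 ≈ -0.87893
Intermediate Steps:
K(m, q) = m*(2 + q) (K(m, q) = (2 + q)*m = m*(2 + q))
(1697 + 1381)/(K(66, -56) + o(26, N)) = (1697 + 1381)/(66*(2 - 56) + 62) = 3078/(66*(-54) + 62) = 3078/(-3564 + 62) = 3078/(-3502) = 3078*(-1/3502) = -1539/1751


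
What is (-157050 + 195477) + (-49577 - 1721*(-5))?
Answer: -2545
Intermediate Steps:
(-157050 + 195477) + (-49577 - 1721*(-5)) = 38427 + (-49577 + 8605) = 38427 - 40972 = -2545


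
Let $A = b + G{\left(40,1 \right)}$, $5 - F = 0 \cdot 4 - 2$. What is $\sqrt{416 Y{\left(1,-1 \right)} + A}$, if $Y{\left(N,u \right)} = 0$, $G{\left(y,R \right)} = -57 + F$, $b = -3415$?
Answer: $3 i \sqrt{385} \approx 58.864 i$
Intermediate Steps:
$F = 7$ ($F = 5 - \left(0 \cdot 4 - 2\right) = 5 - \left(0 - 2\right) = 5 - -2 = 5 + 2 = 7$)
$G{\left(y,R \right)} = -50$ ($G{\left(y,R \right)} = -57 + 7 = -50$)
$A = -3465$ ($A = -3415 - 50 = -3465$)
$\sqrt{416 Y{\left(1,-1 \right)} + A} = \sqrt{416 \cdot 0 - 3465} = \sqrt{0 - 3465} = \sqrt{-3465} = 3 i \sqrt{385}$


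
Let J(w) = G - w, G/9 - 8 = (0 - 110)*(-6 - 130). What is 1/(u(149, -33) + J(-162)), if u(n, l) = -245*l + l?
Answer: 1/142926 ≈ 6.9966e-6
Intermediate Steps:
G = 134712 (G = 72 + 9*((0 - 110)*(-6 - 130)) = 72 + 9*(-110*(-136)) = 72 + 9*14960 = 72 + 134640 = 134712)
u(n, l) = -244*l
J(w) = 134712 - w
1/(u(149, -33) + J(-162)) = 1/(-244*(-33) + (134712 - 1*(-162))) = 1/(8052 + (134712 + 162)) = 1/(8052 + 134874) = 1/142926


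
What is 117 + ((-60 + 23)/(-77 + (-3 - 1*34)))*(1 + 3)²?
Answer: 6965/57 ≈ 122.19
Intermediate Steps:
117 + ((-60 + 23)/(-77 + (-3 - 1*34)))*(1 + 3)² = 117 - 37/(-77 + (-3 - 34))*4² = 117 - 37/(-77 - 37)*16 = 117 - 37/(-114)*16 = 117 - 37*(-1/114)*16 = 117 + (37/114)*16 = 117 + 296/57 = 6965/57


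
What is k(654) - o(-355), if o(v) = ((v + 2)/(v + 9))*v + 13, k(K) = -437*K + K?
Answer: -98539007/346 ≈ -2.8480e+5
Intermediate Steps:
k(K) = -436*K
o(v) = 13 + v*(2 + v)/(9 + v) (o(v) = ((2 + v)/(9 + v))*v + 13 = v*(2 + v)/(9 + v) + 13 = 13 + v*(2 + v)/(9 + v))
k(654) - o(-355) = -436*654 - (117 + (-355)**2 + 15*(-355))/(9 - 355) = -285144 - (117 + 126025 - 5325)/(-346) = -285144 - (-1)*120817/346 = -285144 - 1*(-120817/346) = -285144 + 120817/346 = -98539007/346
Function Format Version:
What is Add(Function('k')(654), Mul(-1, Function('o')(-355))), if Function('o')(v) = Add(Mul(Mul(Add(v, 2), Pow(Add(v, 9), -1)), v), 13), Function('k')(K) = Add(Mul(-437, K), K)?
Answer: Rational(-98539007, 346) ≈ -2.8480e+5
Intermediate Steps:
Function('k')(K) = Mul(-436, K)
Function('o')(v) = Add(13, Mul(v, Pow(Add(9, v), -1), Add(2, v))) (Function('o')(v) = Add(Mul(Mul(Add(2, v), Pow(Add(9, v), -1)), v), 13) = Add(Mul(Mul(Pow(Add(9, v), -1), Add(2, v)), v), 13) = Add(Mul(v, Pow(Add(9, v), -1), Add(2, v)), 13) = Add(13, Mul(v, Pow(Add(9, v), -1), Add(2, v))))
Add(Function('k')(654), Mul(-1, Function('o')(-355))) = Add(Mul(-436, 654), Mul(-1, Mul(Pow(Add(9, -355), -1), Add(117, Pow(-355, 2), Mul(15, -355))))) = Add(-285144, Mul(-1, Mul(Pow(-346, -1), Add(117, 126025, -5325)))) = Add(-285144, Mul(-1, Mul(Rational(-1, 346), 120817))) = Add(-285144, Mul(-1, Rational(-120817, 346))) = Add(-285144, Rational(120817, 346)) = Rational(-98539007, 346)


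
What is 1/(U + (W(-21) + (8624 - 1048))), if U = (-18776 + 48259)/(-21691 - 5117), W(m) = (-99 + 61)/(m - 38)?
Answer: 1581672/11982026279 ≈ 0.00013200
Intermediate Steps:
W(m) = -38/(-38 + m)
U = -29483/26808 (U = 29483/(-26808) = 29483*(-1/26808) = -29483/26808 ≈ -1.0998)
1/(U + (W(-21) + (8624 - 1048))) = 1/(-29483/26808 + (-38/(-38 - 21) + (8624 - 1048))) = 1/(-29483/26808 + (-38/(-59) + 7576)) = 1/(-29483/26808 + (-38*(-1/59) + 7576)) = 1/(-29483/26808 + (38/59 + 7576)) = 1/(-29483/26808 + 447022/59) = 1/(11982026279/1581672) = 1581672/11982026279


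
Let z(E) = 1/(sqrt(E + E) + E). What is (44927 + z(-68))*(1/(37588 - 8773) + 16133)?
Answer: 730986042292022/1008525 - 116218099*I*sqrt(34)/17144925 ≈ 7.2481e+8 - 39.526*I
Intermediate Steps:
z(E) = 1/(E + sqrt(2)*sqrt(E)) (z(E) = 1/(sqrt(2*E) + E) = 1/(sqrt(2)*sqrt(E) + E) = 1/(E + sqrt(2)*sqrt(E)))
(44927 + z(-68))*(1/(37588 - 8773) + 16133) = (44927 + 1/(-68 + sqrt(2)*sqrt(-68)))*(1/(37588 - 8773) + 16133) = (44927 + 1/(-68 + sqrt(2)*(2*I*sqrt(17))))*(1/28815 + 16133) = (44927 + 1/(-68 + 2*I*sqrt(34)))*(1/28815 + 16133) = (44927 + 1/(-68 + 2*I*sqrt(34)))*(464872396/28815) = 20885322135092/28815 + 464872396/(28815*(-68 + 2*I*sqrt(34)))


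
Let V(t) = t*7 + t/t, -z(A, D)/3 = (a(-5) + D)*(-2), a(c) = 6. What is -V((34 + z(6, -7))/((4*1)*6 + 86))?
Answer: -153/55 ≈ -2.7818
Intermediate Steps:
z(A, D) = 36 + 6*D (z(A, D) = -3*(6 + D)*(-2) = -3*(-12 - 2*D) = 36 + 6*D)
V(t) = 1 + 7*t (V(t) = 7*t + 1 = 1 + 7*t)
-V((34 + z(6, -7))/((4*1)*6 + 86)) = -(1 + 7*((34 + (36 + 6*(-7)))/((4*1)*6 + 86))) = -(1 + 7*((34 + (36 - 42))/(4*6 + 86))) = -(1 + 7*((34 - 6)/(24 + 86))) = -(1 + 7*(28/110)) = -(1 + 7*(28*(1/110))) = -(1 + 7*(14/55)) = -(1 + 98/55) = -1*153/55 = -153/55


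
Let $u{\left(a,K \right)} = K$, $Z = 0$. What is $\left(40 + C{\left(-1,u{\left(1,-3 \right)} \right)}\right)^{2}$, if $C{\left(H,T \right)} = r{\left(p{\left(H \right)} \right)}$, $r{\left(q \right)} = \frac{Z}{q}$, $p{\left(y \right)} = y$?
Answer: $1600$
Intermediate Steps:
$r{\left(q \right)} = 0$ ($r{\left(q \right)} = \frac{0}{q} = 0$)
$C{\left(H,T \right)} = 0$
$\left(40 + C{\left(-1,u{\left(1,-3 \right)} \right)}\right)^{2} = \left(40 + 0\right)^{2} = 40^{2} = 1600$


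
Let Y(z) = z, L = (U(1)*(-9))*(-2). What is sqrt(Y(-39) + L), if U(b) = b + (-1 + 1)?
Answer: I*sqrt(21) ≈ 4.5826*I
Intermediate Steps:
U(b) = b (U(b) = b + 0 = b)
L = 18 (L = (1*(-9))*(-2) = -9*(-2) = 18)
sqrt(Y(-39) + L) = sqrt(-39 + 18) = sqrt(-21) = I*sqrt(21)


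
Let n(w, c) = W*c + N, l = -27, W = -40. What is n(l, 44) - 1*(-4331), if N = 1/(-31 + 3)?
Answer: 71987/28 ≈ 2571.0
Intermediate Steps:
N = -1/28 (N = 1/(-28) = -1/28 ≈ -0.035714)
n(w, c) = -1/28 - 40*c (n(w, c) = -40*c - 1/28 = -1/28 - 40*c)
n(l, 44) - 1*(-4331) = (-1/28 - 40*44) - 1*(-4331) = (-1/28 - 1760) + 4331 = -49281/28 + 4331 = 71987/28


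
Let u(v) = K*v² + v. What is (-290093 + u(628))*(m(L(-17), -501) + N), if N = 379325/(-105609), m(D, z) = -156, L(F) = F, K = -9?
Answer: 64702437539009/105609 ≈ 6.1266e+8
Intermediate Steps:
N = -379325/105609 (N = 379325*(-1/105609) = -379325/105609 ≈ -3.5918)
u(v) = v - 9*v² (u(v) = -9*v² + v = v - 9*v²)
(-290093 + u(628))*(m(L(-17), -501) + N) = (-290093 + 628*(1 - 9*628))*(-156 - 379325/105609) = (-290093 + 628*(1 - 5652))*(-16854329/105609) = (-290093 + 628*(-5651))*(-16854329/105609) = (-290093 - 3548828)*(-16854329/105609) = -3838921*(-16854329/105609) = 64702437539009/105609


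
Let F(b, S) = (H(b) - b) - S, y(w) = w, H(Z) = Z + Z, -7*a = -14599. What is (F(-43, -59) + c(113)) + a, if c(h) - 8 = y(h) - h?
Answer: 14767/7 ≈ 2109.6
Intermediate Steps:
a = 14599/7 (a = -⅐*(-14599) = 14599/7 ≈ 2085.6)
H(Z) = 2*Z
F(b, S) = b - S (F(b, S) = (2*b - b) - S = b - S)
c(h) = 8 (c(h) = 8 + (h - h) = 8 + 0 = 8)
(F(-43, -59) + c(113)) + a = ((-43 - 1*(-59)) + 8) + 14599/7 = ((-43 + 59) + 8) + 14599/7 = (16 + 8) + 14599/7 = 24 + 14599/7 = 14767/7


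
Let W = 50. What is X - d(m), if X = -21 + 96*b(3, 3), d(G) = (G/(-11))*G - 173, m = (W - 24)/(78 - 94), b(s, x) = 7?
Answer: 580265/704 ≈ 824.24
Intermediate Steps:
m = -13/8 (m = (50 - 24)/(78 - 94) = 26/(-16) = 26*(-1/16) = -13/8 ≈ -1.6250)
d(G) = -173 - G**2/11 (d(G) = (G*(-1/11))*G - 173 = (-G/11)*G - 173 = -G**2/11 - 173 = -173 - G**2/11)
X = 651 (X = -21 + 96*7 = -21 + 672 = 651)
X - d(m) = 651 - (-173 - (-13/8)**2/11) = 651 - (-173 - 1/11*169/64) = 651 - (-173 - 169/704) = 651 - 1*(-121961/704) = 651 + 121961/704 = 580265/704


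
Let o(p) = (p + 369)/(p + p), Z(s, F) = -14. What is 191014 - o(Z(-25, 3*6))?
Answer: 5348747/28 ≈ 1.9103e+5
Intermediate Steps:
o(p) = (369 + p)/(2*p) (o(p) = (369 + p)/((2*p)) = (369 + p)*(1/(2*p)) = (369 + p)/(2*p))
191014 - o(Z(-25, 3*6)) = 191014 - (369 - 14)/(2*(-14)) = 191014 - (-1)*355/(2*14) = 191014 - 1*(-355/28) = 191014 + 355/28 = 5348747/28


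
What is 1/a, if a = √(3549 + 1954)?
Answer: √5503/5503 ≈ 0.013480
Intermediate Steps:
a = √5503 ≈ 74.182
1/a = 1/(√5503) = √5503/5503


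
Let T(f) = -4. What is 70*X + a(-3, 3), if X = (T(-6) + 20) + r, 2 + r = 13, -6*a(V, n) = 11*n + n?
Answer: 1884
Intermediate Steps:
a(V, n) = -2*n (a(V, n) = -(11*n + n)/6 = -2*n)
r = 11 (r = -2 + 13 = 11)
X = 27 (X = (-4 + 20) + 11 = 16 + 11 = 27)
70*X + a(-3, 3) = 70*27 - 2*3 = 1890 - 6 = 1884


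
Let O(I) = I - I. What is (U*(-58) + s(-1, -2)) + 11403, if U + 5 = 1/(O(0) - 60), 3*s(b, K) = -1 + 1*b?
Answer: 116933/10 ≈ 11693.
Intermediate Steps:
s(b, K) = -⅓ + b/3 (s(b, K) = (-1 + 1*b)/3 = (-1 + b)/3 = -⅓ + b/3)
O(I) = 0
U = -301/60 (U = -5 + 1/(0 - 60) = -5 + 1/(-60) = -5 - 1/60 = -301/60 ≈ -5.0167)
(U*(-58) + s(-1, -2)) + 11403 = (-301/60*(-58) + (-⅓ + (⅓)*(-1))) + 11403 = (8729/30 + (-⅓ - ⅓)) + 11403 = (8729/30 - ⅔) + 11403 = 2903/10 + 11403 = 116933/10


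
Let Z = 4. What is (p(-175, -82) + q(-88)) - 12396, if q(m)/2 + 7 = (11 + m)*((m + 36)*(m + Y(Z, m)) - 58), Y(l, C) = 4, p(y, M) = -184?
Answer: -676334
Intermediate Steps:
q(m) = -14 + 2*(-58 + (4 + m)*(36 + m))*(11 + m) (q(m) = -14 + 2*((11 + m)*((m + 36)*(m + 4) - 58)) = -14 + 2*((11 + m)*((36 + m)*(4 + m) - 58)) = -14 + 2*((11 + m)*((4 + m)*(36 + m) - 58)) = -14 + 2*((11 + m)*(-58 + (4 + m)*(36 + m))) = -14 + 2*((-58 + (4 + m)*(36 + m))*(11 + m)) = -14 + 2*(-58 + (4 + m)*(36 + m))*(11 + m))
(p(-175, -82) + q(-88)) - 12396 = (-184 + (1878 + 2*(-88)³ + 102*(-88)² + 1052*(-88))) - 12396 = (-184 + (1878 + 2*(-681472) + 102*7744 - 92576)) - 12396 = (-184 + (1878 - 1362944 + 789888 - 92576)) - 12396 = (-184 - 663754) - 12396 = -663938 - 12396 = -676334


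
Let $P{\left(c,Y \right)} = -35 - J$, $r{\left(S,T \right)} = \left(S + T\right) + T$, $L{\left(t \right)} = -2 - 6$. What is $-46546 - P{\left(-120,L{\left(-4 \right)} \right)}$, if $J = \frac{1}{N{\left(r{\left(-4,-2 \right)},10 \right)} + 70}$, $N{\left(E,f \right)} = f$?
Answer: $- \frac{3720879}{80} \approx -46511.0$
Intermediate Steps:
$L{\left(t \right)} = -8$ ($L{\left(t \right)} = -2 - 6 = -8$)
$r{\left(S,T \right)} = S + 2 T$
$J = \frac{1}{80}$ ($J = \frac{1}{10 + 70} = \frac{1}{80} \approx 0.0125$)
$P{\left(c,Y \right)} = - \frac{2801}{80}$ ($P{\left(c,Y \right)} = -35 - \frac{1}{80} = - \frac{2801}{80}$)
$-46546 - P{\left(-120,L{\left(-4 \right)} \right)} = -46546 - - \frac{2801}{80} = -46546 + \frac{2801}{80} = - \frac{3720879}{80}$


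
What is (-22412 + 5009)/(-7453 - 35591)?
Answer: 5801/14348 ≈ 0.40431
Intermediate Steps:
(-22412 + 5009)/(-7453 - 35591) = -17403/(-43044) = -17403*(-1/43044) = 5801/14348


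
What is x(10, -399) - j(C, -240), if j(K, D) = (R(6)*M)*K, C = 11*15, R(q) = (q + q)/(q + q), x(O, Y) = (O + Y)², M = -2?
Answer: 151651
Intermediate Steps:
R(q) = 1 (R(q) = (2*q)/((2*q)) = (2*q)*(1/(2*q)) = 1)
C = 165
j(K, D) = -2*K (j(K, D) = (1*(-2))*K = -2*K)
x(10, -399) - j(C, -240) = (10 - 399)² - (-2)*165 = (-389)² - 1*(-330) = 151321 + 330 = 151651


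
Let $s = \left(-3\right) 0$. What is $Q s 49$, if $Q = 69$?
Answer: $0$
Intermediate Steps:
$s = 0$
$Q s 49 = 69 \cdot 0 \cdot 49 = 0 \cdot 49 = 0$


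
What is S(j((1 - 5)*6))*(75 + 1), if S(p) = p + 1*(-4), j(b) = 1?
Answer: -228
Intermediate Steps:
S(p) = -4 + p (S(p) = p - 4 = -4 + p)
S(j((1 - 5)*6))*(75 + 1) = (-4 + 1)*(75 + 1) = -3*76 = -228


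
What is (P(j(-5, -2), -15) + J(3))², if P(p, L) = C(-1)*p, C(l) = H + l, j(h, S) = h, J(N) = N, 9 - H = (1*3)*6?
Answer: 2809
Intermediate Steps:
H = -9 (H = 9 - 1*3*6 = 9 - 3*6 = 9 - 1*18 = 9 - 18 = -9)
C(l) = -9 + l
P(p, L) = -10*p (P(p, L) = (-9 - 1)*p = -10*p)
(P(j(-5, -2), -15) + J(3))² = (-10*(-5) + 3)² = (50 + 3)² = 53² = 2809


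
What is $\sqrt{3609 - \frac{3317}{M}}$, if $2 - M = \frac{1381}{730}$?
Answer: $\frac{i \sqrt{168767621}}{79} \approx 164.44 i$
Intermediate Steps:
$M = \frac{79}{730}$ ($M = 2 - \frac{1381}{730} = \frac{79}{730} \approx 0.10822$)
$\sqrt{3609 - \frac{3317}{M}} = \sqrt{3609 - \frac{3317}{\frac{79}{730}}} = \sqrt{3609 - \frac{2421410}{79}} = \sqrt{- \frac{2136299}{79}} = \frac{i \sqrt{168767621}}{79}$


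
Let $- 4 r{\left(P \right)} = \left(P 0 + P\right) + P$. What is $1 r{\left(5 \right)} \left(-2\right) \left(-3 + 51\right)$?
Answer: $240$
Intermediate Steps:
$r{\left(P \right)} = - \frac{P}{2}$ ($r{\left(P \right)} = - \frac{\left(P 0 + P\right) + P}{4} = - \frac{\left(0 + P\right) + P}{4} = - \frac{P + P}{4} = - \frac{2 P}{4} = - \frac{P}{2}$)
$1 r{\left(5 \right)} \left(-2\right) \left(-3 + 51\right) = 1 \left(\left(- \frac{1}{2}\right) 5\right) \left(-2\right) \left(-3 + 51\right) = 1 \left(- \frac{5}{2}\right) \left(-2\right) 48 = \left(- \frac{5}{2}\right) \left(-2\right) 48 = 5 \cdot 48 = 240$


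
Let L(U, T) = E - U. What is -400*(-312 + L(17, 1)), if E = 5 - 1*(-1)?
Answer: 129200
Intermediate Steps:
E = 6 (E = 5 + 1 = 6)
L(U, T) = 6 - U
-400*(-312 + L(17, 1)) = -400*(-312 + (6 - 1*17)) = -400*(-312 + (6 - 17)) = -400*(-312 - 11) = -400*(-323) = 129200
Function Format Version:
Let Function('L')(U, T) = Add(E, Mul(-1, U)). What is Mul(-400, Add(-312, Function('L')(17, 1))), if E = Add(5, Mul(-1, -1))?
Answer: 129200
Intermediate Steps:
E = 6 (E = Add(5, 1) = 6)
Function('L')(U, T) = Add(6, Mul(-1, U))
Mul(-400, Add(-312, Function('L')(17, 1))) = Mul(-400, Add(-312, Add(6, Mul(-1, 17)))) = Mul(-400, Add(-312, Add(6, -17))) = Mul(-400, Add(-312, -11)) = Mul(-400, -323) = 129200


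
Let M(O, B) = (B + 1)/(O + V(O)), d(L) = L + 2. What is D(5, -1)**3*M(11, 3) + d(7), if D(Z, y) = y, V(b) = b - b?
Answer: 95/11 ≈ 8.6364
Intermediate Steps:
V(b) = 0
d(L) = 2 + L
M(O, B) = (1 + B)/O (M(O, B) = (B + 1)/(O + 0) = (1 + B)/O)
D(5, -1)**3*M(11, 3) + d(7) = (-1)**3*((1 + 3)/11) + (2 + 7) = -4/11 + 9 = 95/11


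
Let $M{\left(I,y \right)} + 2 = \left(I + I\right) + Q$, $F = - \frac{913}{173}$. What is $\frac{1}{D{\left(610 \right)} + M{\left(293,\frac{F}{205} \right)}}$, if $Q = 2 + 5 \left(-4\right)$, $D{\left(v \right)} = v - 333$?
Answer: $\frac{1}{843} \approx 0.0011862$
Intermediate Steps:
$F = - \frac{913}{173}$ ($F = \left(-913\right) \frac{1}{173} = - \frac{913}{173} \approx -5.2775$)
$D{\left(v \right)} = -333 + v$
$Q = -18$ ($Q = 2 - 20 = -18$)
$M{\left(I,y \right)} = -20 + 2 I$ ($M{\left(I,y \right)} = -2 + \left(\left(I + I\right) - 18\right) = -2 + \left(2 I - 18\right) = -2 + \left(-18 + 2 I\right) = -20 + 2 I$)
$\frac{1}{D{\left(610 \right)} + M{\left(293,\frac{F}{205} \right)}} = \frac{1}{\left(-333 + 610\right) + \left(-20 + 2 \cdot 293\right)} = \frac{1}{277 + \left(-20 + 586\right)} = \frac{1}{277 + 566} = \frac{1}{843}$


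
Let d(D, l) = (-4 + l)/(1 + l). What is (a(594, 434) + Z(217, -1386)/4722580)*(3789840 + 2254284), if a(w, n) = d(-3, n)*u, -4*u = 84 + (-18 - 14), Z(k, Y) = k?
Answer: -2659326699087797/34238705 ≈ -7.7670e+7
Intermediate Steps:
d(D, l) = (-4 + l)/(1 + l)
u = -13 (u = -(84 + (-18 - 14))/4 = -(84 - 32)/4 = -¼*52 = -13)
a(w, n) = -13*(-4 + n)/(1 + n) (a(w, n) = ((-4 + n)/(1 + n))*(-13) = -13*(-4 + n)/(1 + n))
(a(594, 434) + Z(217, -1386)/4722580)*(3789840 + 2254284) = (13*(4 - 1*434)/(1 + 434) + 217/4722580)*(3789840 + 2254284) = (13*(4 - 434)/435 + 217*(1/4722580))*6044124 = (13*(1/435)*(-430) + 217/4722580)*6044124 = (-1118/87 + 217/4722580)*6044124 = -5279825561/410864460*6044124 = -2659326699087797/34238705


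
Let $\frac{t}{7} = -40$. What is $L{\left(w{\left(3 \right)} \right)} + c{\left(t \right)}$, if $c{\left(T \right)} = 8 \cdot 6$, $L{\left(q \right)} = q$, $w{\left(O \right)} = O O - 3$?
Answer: $54$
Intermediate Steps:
$t = -280$ ($t = 7 \left(-40\right) = -280$)
$w{\left(O \right)} = -3 + O^{2}$ ($w{\left(O \right)} = O^{2} - 3 = -3 + O^{2}$)
$c{\left(T \right)} = 48$
$L{\left(w{\left(3 \right)} \right)} + c{\left(t \right)} = \left(-3 + 3^{2}\right) + 48 = \left(-3 + 9\right) + 48 = 6 + 48 = 54$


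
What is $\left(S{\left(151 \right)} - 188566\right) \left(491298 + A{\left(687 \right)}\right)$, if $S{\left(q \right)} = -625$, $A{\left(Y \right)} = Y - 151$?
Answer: $-93050566294$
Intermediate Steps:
$A{\left(Y \right)} = -151 + Y$
$\left(S{\left(151 \right)} - 188566\right) \left(491298 + A{\left(687 \right)}\right) = \left(-625 - 188566\right) \left(491298 + \left(-151 + 687\right)\right) = - 189191 \left(491298 + 536\right) = \left(-189191\right) 491834 = -93050566294$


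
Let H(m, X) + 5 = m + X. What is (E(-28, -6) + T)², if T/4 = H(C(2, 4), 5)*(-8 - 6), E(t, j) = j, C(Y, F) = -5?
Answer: 75076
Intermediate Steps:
H(m, X) = -5 + X + m (H(m, X) = -5 + (m + X) = -5 + (X + m) = -5 + X + m)
T = 280 (T = 4*((-5 + 5 - 5)*(-8 - 6)) = 4*(-5*(-14)) = 4*70 = 280)
(E(-28, -6) + T)² = (-6 + 280)² = 274² = 75076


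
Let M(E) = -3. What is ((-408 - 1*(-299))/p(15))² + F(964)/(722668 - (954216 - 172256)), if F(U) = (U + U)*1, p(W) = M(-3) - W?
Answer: 2172295/59292 ≈ 36.637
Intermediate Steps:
p(W) = -3 - W
F(U) = 2*U (F(U) = (2*U)*1 = 2*U)
((-408 - 1*(-299))/p(15))² + F(964)/(722668 - (954216 - 172256)) = ((-408 - 1*(-299))/(-3 - 1*15))² + (2*964)/(722668 - (954216 - 172256)) = ((-408 + 299)/(-3 - 15))² + 1928/(722668 - 1*781960) = (-109/(-18))² + 1928/(722668 - 781960) = (-109*(-1/18))² + 1928/(-59292) = (109/18)² + 1928*(-1/59292) = 11881/324 - 482/14823 = 2172295/59292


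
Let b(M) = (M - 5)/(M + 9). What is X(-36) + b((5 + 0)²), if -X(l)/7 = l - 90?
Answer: 15004/17 ≈ 882.59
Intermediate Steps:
X(l) = 630 - 7*l (X(l) = -7*(l - 90) = -7*(-90 + l) = 630 - 7*l)
b(M) = (-5 + M)/(9 + M)
X(-36) + b((5 + 0)²) = (630 - 7*(-36)) + (-5 + (5 + 0)²)/(9 + (5 + 0)²) = (630 + 252) + (-5 + 5²)/(9 + 5²) = 882 + (-5 + 25)/(9 + 25) = 882 + 20/34 = 882 + (1/34)*20 = 882 + 10/17 = 15004/17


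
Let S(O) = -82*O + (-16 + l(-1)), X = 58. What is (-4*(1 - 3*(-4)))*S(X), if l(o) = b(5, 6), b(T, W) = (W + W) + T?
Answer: 247260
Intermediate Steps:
b(T, W) = T + 2*W (b(T, W) = 2*W + T = T + 2*W)
l(o) = 17 (l(o) = 5 + 2*6 = 5 + 12 = 17)
S(O) = 1 - 82*O (S(O) = -82*O + (-16 + 17) = -82*O + 1 = 1 - 82*O)
(-4*(1 - 3*(-4)))*S(X) = (-4*(1 - 3*(-4)))*(1 - 82*58) = (-4*(1 + 12))*(1 - 4756) = -4*13*(-4755) = -52*(-4755) = 247260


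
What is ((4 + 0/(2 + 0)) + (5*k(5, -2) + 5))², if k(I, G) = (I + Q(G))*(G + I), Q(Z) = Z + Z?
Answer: 576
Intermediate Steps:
Q(Z) = 2*Z
k(I, G) = (G + I)*(I + 2*G) (k(I, G) = (I + 2*G)*(G + I) = (G + I)*(I + 2*G))
((4 + 0/(2 + 0)) + (5*k(5, -2) + 5))² = ((4 + 0/(2 + 0)) + (5*(5² + 2*(-2)² + 3*(-2)*5) + 5))² = ((4 + 0/2) + (5*(25 + 2*4 - 30) + 5))² = ((4 + 0*(½)) + (5*(25 + 8 - 30) + 5))² = ((4 + 0) + (5*3 + 5))² = (4 + (15 + 5))² = (4 + 20)² = 24² = 576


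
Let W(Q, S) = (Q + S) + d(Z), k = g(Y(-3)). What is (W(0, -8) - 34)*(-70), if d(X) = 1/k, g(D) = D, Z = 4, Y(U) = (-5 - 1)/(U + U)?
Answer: 2870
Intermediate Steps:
Y(U) = -3/U (Y(U) = -6*1/(2*U) = -3/U)
k = 1 (k = -3/(-3) = -3*(-⅓) = 1)
d(X) = 1 (d(X) = 1/1 = 1)
W(Q, S) = 1 + Q + S (W(Q, S) = (Q + S) + 1 = 1 + Q + S)
(W(0, -8) - 34)*(-70) = ((1 + 0 - 8) - 34)*(-70) = (-7 - 34)*(-70) = -41*(-70) = 2870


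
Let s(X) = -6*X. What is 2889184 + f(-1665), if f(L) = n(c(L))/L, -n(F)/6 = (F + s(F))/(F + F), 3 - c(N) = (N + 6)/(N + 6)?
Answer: 320699423/111 ≈ 2.8892e+6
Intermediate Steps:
c(N) = 2 (c(N) = 3 - (N + 6)/(N + 6) = 3 - (6 + N)/(6 + N) = 3 - 1*1 = 3 - 1 = 2)
n(F) = 15 (n(F) = -6*(F - 6*F)/(F + F) = -6*(-5*F)/(2*F) = -6*(-5*F)*1/(2*F) = -6*(-5/2) = 15)
f(L) = 15/L
2889184 + f(-1665) = 2889184 + 15/(-1665) = 2889184 + 15*(-1/1665) = 2889184 - 1/111 = 320699423/111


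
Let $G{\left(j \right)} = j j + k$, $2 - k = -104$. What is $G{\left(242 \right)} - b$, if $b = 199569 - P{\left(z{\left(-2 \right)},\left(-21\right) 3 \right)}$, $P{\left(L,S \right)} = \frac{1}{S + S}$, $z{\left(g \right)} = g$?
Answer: $- \frac{17753275}{126} \approx -1.409 \cdot 10^{5}$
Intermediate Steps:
$k = 106$ ($k = 2 - -104 = 2 + 104 = 106$)
$P{\left(L,S \right)} = \frac{1}{2 S}$
$G{\left(j \right)} = 106 + j^{2}$ ($G{\left(j \right)} = j j + 106 = j^{2} + 106 = 106 + j^{2}$)
$b = \frac{25145695}{126}$ ($b = 199569 - \frac{1}{2 \left(\left(-21\right) 3\right)} = 199569 - \frac{1}{2 \left(-63\right)} = 199569 - \frac{1}{2} \left(- \frac{1}{63}\right) = 199569 - - \frac{1}{126} = 199569 + \frac{1}{126} = \frac{25145695}{126} \approx 1.9957 \cdot 10^{5}$)
$G{\left(242 \right)} - b = \left(106 + 242^{2}\right) - \frac{25145695}{126} = \left(106 + 58564\right) - \frac{25145695}{126} = 58670 - \frac{25145695}{126} = - \frac{17753275}{126}$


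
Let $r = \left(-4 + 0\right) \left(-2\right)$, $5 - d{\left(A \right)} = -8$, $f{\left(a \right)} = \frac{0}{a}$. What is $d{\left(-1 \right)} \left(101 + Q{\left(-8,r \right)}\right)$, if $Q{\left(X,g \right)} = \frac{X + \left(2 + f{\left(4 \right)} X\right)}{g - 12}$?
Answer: $\frac{2665}{2} \approx 1332.5$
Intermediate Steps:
$f{\left(a \right)} = 0$
$d{\left(A \right)} = 13$ ($d{\left(A \right)} = 5 - -8 = 5 + 8 = 13$)
$r = 8$ ($r = \left(-4\right) \left(-2\right) = 8$)
$Q{\left(X,g \right)} = \frac{2 + X}{-12 + g}$ ($Q{\left(X,g \right)} = \frac{X + \left(2 + 0 X\right)}{g - 12} = \frac{X + \left(2 + 0\right)}{-12 + g} = \frac{X + 2}{-12 + g} = \frac{2 + X}{-12 + g}$)
$d{\left(-1 \right)} \left(101 + Q{\left(-8,r \right)}\right) = 13 \left(101 + \frac{2 - 8}{-12 + 8}\right) = 13 \left(101 + \frac{1}{-4} \left(-6\right)\right) = 13 \left(101 - - \frac{3}{2}\right) = 13 \left(101 + \frac{3}{2}\right) = 13 \cdot \frac{205}{2} = \frac{2665}{2}$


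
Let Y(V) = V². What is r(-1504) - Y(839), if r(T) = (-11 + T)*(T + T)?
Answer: 3853199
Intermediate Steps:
r(T) = 2*T*(-11 + T) (r(T) = (-11 + T)*(2*T) = 2*T*(-11 + T))
r(-1504) - Y(839) = 2*(-1504)*(-11 - 1504) - 1*839² = 2*(-1504)*(-1515) - 1*703921 = 4557120 - 703921 = 3853199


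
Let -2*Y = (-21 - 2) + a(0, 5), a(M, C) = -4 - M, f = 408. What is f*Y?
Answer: 5508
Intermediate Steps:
Y = 27/2 (Y = -((-21 - 2) + (-4 - 1*0))/2 = -(-23 + (-4 + 0))/2 = -(-23 - 4)/2 = -1/2*(-27) = 27/2 ≈ 13.500)
f*Y = 408*(27/2) = 5508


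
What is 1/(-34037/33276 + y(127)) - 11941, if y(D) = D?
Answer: -50056817839/4192015 ≈ -11941.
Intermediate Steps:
1/(-34037/33276 + y(127)) - 11941 = 1/(-34037/33276 + 127) - 11941 = 1/(4192015/33276) - 11941 = 33276/4192015 - 11941 = -50056817839/4192015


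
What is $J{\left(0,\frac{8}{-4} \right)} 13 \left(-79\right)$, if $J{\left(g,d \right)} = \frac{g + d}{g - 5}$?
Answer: $- \frac{2054}{5} \approx -410.8$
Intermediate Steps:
$J{\left(g,d \right)} = \frac{d + g}{-5 + g}$
$J{\left(0,\frac{8}{-4} \right)} 13 \left(-79\right) = \frac{\frac{8}{-4} + 0}{-5 + 0} \cdot 13 \left(-79\right) = \frac{8 \left(- \frac{1}{4}\right) + 0}{-5} \cdot 13 \left(-79\right) = - \frac{-2 + 0}{5} \cdot 13 \left(-79\right) = \left(- \frac{1}{5}\right) \left(-2\right) 13 \left(-79\right) = \frac{2}{5} \cdot 13 \left(-79\right) = \frac{26}{5} \left(-79\right) = - \frac{2054}{5}$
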